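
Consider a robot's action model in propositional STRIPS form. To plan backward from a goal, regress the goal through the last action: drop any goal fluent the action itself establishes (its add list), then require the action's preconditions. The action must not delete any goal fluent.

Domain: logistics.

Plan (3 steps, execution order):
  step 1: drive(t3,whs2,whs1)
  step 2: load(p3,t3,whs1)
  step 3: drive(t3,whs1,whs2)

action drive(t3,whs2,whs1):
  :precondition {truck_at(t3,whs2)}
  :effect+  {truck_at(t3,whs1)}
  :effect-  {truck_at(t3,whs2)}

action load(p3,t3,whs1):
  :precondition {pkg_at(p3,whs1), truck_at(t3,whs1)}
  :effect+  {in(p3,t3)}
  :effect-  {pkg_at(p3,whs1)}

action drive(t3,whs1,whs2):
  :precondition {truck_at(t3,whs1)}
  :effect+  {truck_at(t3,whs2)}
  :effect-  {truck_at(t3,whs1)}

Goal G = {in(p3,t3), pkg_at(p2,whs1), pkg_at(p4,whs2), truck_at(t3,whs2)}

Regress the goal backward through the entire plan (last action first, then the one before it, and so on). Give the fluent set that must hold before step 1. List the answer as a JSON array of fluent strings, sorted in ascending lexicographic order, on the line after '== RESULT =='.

Regress step by step:
  through step 3 (drive(t3,whs1,whs2)): drop {truck_at(t3,whs2)}, keep {in(p3,t3), pkg_at(p2,whs1), pkg_at(p4,whs2)}, require {truck_at(t3,whs1)}
    → {in(p3,t3), pkg_at(p2,whs1), pkg_at(p4,whs2), truck_at(t3,whs1)}
  through step 2 (load(p3,t3,whs1)): drop {in(p3,t3)}, keep {pkg_at(p2,whs1), pkg_at(p4,whs2), truck_at(t3,whs1)}, require {pkg_at(p3,whs1), truck_at(t3,whs1)}
    → {pkg_at(p2,whs1), pkg_at(p3,whs1), pkg_at(p4,whs2), truck_at(t3,whs1)}
  through step 1 (drive(t3,whs2,whs1)): drop {truck_at(t3,whs1)}, keep {pkg_at(p2,whs1), pkg_at(p3,whs1), pkg_at(p4,whs2)}, require {truck_at(t3,whs2)}
    → {pkg_at(p2,whs1), pkg_at(p3,whs1), pkg_at(p4,whs2), truck_at(t3,whs2)}

== RESULT ==
["pkg_at(p2,whs1)", "pkg_at(p3,whs1)", "pkg_at(p4,whs2)", "truck_at(t3,whs2)"]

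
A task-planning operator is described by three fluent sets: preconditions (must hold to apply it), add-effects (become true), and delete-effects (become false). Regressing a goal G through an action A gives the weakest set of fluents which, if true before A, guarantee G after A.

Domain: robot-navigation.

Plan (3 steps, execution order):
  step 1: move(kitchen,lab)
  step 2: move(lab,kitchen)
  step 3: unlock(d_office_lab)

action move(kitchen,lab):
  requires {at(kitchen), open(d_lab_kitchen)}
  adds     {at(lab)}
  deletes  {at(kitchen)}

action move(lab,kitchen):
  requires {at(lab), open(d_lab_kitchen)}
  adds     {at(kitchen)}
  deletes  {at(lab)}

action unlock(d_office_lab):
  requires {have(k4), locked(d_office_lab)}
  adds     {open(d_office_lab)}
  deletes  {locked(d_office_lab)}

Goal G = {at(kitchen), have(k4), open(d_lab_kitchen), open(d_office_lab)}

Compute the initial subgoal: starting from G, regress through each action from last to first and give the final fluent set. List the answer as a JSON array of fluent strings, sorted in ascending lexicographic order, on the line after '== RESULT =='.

Work backward from the goal:
  through step 3 (unlock(d_office_lab)): drop {open(d_office_lab)}, keep {at(kitchen), have(k4), open(d_lab_kitchen)}, require {have(k4), locked(d_office_lab)}
    → {at(kitchen), have(k4), locked(d_office_lab), open(d_lab_kitchen)}
  through step 2 (move(lab,kitchen)): drop {at(kitchen)}, keep {have(k4), locked(d_office_lab), open(d_lab_kitchen)}, require {at(lab), open(d_lab_kitchen)}
    → {at(lab), have(k4), locked(d_office_lab), open(d_lab_kitchen)}
  through step 1 (move(kitchen,lab)): drop {at(lab)}, keep {have(k4), locked(d_office_lab), open(d_lab_kitchen)}, require {at(kitchen), open(d_lab_kitchen)}
    → {at(kitchen), have(k4), locked(d_office_lab), open(d_lab_kitchen)}

== RESULT ==
["at(kitchen)", "have(k4)", "locked(d_office_lab)", "open(d_lab_kitchen)"]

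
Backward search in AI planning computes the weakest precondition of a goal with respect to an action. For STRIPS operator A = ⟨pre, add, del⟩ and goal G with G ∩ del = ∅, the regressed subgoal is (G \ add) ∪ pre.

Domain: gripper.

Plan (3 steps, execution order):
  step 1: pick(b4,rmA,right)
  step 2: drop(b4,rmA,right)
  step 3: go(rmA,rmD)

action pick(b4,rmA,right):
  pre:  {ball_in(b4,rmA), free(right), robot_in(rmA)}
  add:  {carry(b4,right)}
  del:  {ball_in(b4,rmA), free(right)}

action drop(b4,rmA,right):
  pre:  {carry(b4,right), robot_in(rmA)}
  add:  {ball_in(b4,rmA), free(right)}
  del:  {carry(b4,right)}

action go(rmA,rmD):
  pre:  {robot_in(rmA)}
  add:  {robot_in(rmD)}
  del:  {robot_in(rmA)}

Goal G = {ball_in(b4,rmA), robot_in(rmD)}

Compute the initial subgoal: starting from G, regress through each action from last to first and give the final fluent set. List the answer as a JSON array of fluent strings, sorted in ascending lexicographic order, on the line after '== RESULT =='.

Work backward from the goal:
  through step 3 (go(rmA,rmD)): drop {robot_in(rmD)}, keep {ball_in(b4,rmA)}, require {robot_in(rmA)}
    → {ball_in(b4,rmA), robot_in(rmA)}
  through step 2 (drop(b4,rmA,right)): drop {ball_in(b4,rmA)}, keep {robot_in(rmA)}, require {carry(b4,right), robot_in(rmA)}
    → {carry(b4,right), robot_in(rmA)}
  through step 1 (pick(b4,rmA,right)): drop {carry(b4,right)}, keep {robot_in(rmA)}, require {ball_in(b4,rmA), free(right), robot_in(rmA)}
    → {ball_in(b4,rmA), free(right), robot_in(rmA)}

== RESULT ==
["ball_in(b4,rmA)", "free(right)", "robot_in(rmA)"]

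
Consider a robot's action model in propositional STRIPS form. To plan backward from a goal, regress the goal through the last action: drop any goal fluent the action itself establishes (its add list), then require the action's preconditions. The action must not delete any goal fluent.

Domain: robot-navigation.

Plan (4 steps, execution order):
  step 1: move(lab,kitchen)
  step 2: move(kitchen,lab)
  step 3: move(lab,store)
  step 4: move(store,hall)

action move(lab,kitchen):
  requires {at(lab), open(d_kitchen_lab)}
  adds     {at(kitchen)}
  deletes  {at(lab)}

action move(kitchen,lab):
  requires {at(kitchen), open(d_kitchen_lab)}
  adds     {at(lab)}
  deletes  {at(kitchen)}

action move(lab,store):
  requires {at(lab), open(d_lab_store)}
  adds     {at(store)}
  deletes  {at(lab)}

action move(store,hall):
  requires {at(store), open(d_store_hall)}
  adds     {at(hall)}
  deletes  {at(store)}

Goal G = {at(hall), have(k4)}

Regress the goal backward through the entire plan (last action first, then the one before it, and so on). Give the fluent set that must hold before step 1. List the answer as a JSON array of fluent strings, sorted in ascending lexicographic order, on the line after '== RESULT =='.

Regress step by step:
  through step 4 (move(store,hall)): drop {at(hall)}, keep {have(k4)}, require {at(store), open(d_store_hall)}
    → {at(store), have(k4), open(d_store_hall)}
  through step 3 (move(lab,store)): drop {at(store)}, keep {have(k4), open(d_store_hall)}, require {at(lab), open(d_lab_store)}
    → {at(lab), have(k4), open(d_lab_store), open(d_store_hall)}
  through step 2 (move(kitchen,lab)): drop {at(lab)}, keep {have(k4), open(d_lab_store), open(d_store_hall)}, require {at(kitchen), open(d_kitchen_lab)}
    → {at(kitchen), have(k4), open(d_kitchen_lab), open(d_lab_store), open(d_store_hall)}
  through step 1 (move(lab,kitchen)): drop {at(kitchen)}, keep {have(k4), open(d_kitchen_lab), open(d_lab_store), open(d_store_hall)}, require {at(lab), open(d_kitchen_lab)}
    → {at(lab), have(k4), open(d_kitchen_lab), open(d_lab_store), open(d_store_hall)}

== RESULT ==
["at(lab)", "have(k4)", "open(d_kitchen_lab)", "open(d_lab_store)", "open(d_store_hall)"]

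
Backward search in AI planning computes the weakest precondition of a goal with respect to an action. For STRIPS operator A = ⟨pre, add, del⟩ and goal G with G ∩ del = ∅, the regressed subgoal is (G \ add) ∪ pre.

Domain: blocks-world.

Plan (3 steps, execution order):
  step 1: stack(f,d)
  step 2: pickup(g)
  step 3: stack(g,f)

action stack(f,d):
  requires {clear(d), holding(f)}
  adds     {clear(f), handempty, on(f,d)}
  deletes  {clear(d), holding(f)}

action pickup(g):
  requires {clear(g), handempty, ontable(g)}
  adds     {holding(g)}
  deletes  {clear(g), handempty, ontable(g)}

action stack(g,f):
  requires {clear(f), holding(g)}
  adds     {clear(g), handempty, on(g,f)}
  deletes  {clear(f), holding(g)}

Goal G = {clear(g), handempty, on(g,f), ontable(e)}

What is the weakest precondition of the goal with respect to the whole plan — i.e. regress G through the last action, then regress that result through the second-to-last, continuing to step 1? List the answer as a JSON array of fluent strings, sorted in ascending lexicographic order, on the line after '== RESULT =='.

Work backward from the goal:
  through step 3 (stack(g,f)): drop {clear(g), handempty, on(g,f)}, keep {ontable(e)}, require {clear(f), holding(g)}
    → {clear(f), holding(g), ontable(e)}
  through step 2 (pickup(g)): drop {holding(g)}, keep {clear(f), ontable(e)}, require {clear(g), handempty, ontable(g)}
    → {clear(f), clear(g), handempty, ontable(e), ontable(g)}
  through step 1 (stack(f,d)): drop {clear(f), handempty}, keep {clear(g), ontable(e), ontable(g)}, require {clear(d), holding(f)}
    → {clear(d), clear(g), holding(f), ontable(e), ontable(g)}

== RESULT ==
["clear(d)", "clear(g)", "holding(f)", "ontable(e)", "ontable(g)"]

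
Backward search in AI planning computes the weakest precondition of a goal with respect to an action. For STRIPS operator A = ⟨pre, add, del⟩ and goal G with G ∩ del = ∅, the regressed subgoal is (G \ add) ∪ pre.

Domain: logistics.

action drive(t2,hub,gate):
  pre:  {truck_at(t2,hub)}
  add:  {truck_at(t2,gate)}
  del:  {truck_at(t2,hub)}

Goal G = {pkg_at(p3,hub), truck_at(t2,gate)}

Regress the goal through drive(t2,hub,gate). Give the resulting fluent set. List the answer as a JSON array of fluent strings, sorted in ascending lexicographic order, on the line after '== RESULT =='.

Regress:
  G ∩ del = {}  (empty — regression defined)
  G \ add = {pkg_at(p3,hub), truck_at(t2,gate)} \ {truck_at(t2,gate)} = {pkg_at(p3,hub)}
  ∪ pre   = {pkg_at(p3,hub)} ∪ {truck_at(t2,hub)}
          = {pkg_at(p3,hub), truck_at(t2,hub)}

== RESULT ==
["pkg_at(p3,hub)", "truck_at(t2,hub)"]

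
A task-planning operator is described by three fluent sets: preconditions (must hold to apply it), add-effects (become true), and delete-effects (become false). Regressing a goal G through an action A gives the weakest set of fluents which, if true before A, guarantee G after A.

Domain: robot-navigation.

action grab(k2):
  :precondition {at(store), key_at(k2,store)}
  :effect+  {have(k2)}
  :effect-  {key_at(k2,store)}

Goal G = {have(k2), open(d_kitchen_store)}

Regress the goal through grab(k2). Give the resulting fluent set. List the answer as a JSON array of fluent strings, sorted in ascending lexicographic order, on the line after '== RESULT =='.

Compute (G \ add) ∪ pre:
  G ∩ del = {}  (empty — regression defined)
  G \ add = {have(k2), open(d_kitchen_store)} \ {have(k2)} = {open(d_kitchen_store)}
  ∪ pre   = {open(d_kitchen_store)} ∪ {at(store), key_at(k2,store)}
          = {at(store), key_at(k2,store), open(d_kitchen_store)}

== RESULT ==
["at(store)", "key_at(k2,store)", "open(d_kitchen_store)"]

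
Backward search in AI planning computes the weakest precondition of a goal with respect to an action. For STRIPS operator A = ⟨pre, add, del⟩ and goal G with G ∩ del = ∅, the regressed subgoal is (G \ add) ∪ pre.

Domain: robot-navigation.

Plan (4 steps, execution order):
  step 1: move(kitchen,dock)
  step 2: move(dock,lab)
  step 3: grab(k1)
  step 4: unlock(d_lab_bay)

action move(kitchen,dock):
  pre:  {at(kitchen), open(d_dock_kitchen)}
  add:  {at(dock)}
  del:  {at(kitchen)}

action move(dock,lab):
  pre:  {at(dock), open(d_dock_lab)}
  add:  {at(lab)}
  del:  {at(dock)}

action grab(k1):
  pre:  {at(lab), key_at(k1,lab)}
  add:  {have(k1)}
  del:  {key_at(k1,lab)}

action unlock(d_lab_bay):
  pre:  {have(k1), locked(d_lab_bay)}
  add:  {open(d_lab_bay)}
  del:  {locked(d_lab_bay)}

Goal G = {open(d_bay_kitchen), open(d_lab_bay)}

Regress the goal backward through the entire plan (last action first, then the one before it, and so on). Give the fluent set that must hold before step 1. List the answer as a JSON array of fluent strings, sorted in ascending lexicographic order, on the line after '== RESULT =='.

Work backward from the goal:
  through step 4 (unlock(d_lab_bay)): drop {open(d_lab_bay)}, keep {open(d_bay_kitchen)}, require {have(k1), locked(d_lab_bay)}
    → {have(k1), locked(d_lab_bay), open(d_bay_kitchen)}
  through step 3 (grab(k1)): drop {have(k1)}, keep {locked(d_lab_bay), open(d_bay_kitchen)}, require {at(lab), key_at(k1,lab)}
    → {at(lab), key_at(k1,lab), locked(d_lab_bay), open(d_bay_kitchen)}
  through step 2 (move(dock,lab)): drop {at(lab)}, keep {key_at(k1,lab), locked(d_lab_bay), open(d_bay_kitchen)}, require {at(dock), open(d_dock_lab)}
    → {at(dock), key_at(k1,lab), locked(d_lab_bay), open(d_bay_kitchen), open(d_dock_lab)}
  through step 1 (move(kitchen,dock)): drop {at(dock)}, keep {key_at(k1,lab), locked(d_lab_bay), open(d_bay_kitchen), open(d_dock_lab)}, require {at(kitchen), open(d_dock_kitchen)}
    → {at(kitchen), key_at(k1,lab), locked(d_lab_bay), open(d_bay_kitchen), open(d_dock_kitchen), open(d_dock_lab)}

== RESULT ==
["at(kitchen)", "key_at(k1,lab)", "locked(d_lab_bay)", "open(d_bay_kitchen)", "open(d_dock_kitchen)", "open(d_dock_lab)"]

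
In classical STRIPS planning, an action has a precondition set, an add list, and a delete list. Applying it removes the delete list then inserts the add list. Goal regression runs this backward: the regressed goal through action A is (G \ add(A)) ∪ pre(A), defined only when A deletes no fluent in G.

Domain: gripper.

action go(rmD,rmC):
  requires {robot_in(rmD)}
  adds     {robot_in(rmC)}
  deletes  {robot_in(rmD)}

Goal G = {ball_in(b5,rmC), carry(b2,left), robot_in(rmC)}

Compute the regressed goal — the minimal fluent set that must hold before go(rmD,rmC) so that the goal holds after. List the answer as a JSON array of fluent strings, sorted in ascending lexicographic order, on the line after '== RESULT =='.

Compute (G \ add) ∪ pre:
  G ∩ del = {}  (empty — regression defined)
  G \ add = {ball_in(b5,rmC), carry(b2,left), robot_in(rmC)} \ {robot_in(rmC)} = {ball_in(b5,rmC), carry(b2,left)}
  ∪ pre   = {ball_in(b5,rmC), carry(b2,left)} ∪ {robot_in(rmD)}
          = {ball_in(b5,rmC), carry(b2,left), robot_in(rmD)}

== RESULT ==
["ball_in(b5,rmC)", "carry(b2,left)", "robot_in(rmD)"]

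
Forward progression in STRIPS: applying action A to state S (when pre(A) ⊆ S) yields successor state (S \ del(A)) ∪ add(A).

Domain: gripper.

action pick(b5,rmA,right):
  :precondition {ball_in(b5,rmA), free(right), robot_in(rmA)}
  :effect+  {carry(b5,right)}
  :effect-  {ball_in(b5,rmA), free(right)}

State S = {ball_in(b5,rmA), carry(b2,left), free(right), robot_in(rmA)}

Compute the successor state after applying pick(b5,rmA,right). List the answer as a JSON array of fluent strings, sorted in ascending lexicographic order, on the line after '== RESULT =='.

Progress:
  pre ⊆ S: {ball_in(b5,rmA), free(right), robot_in(rmA)} ⊆ S  — applicable
  S \ del = {carry(b2,left), robot_in(rmA)}
  ∪ add   = {carry(b2,left), carry(b5,right), robot_in(rmA)}

== RESULT ==
["carry(b2,left)", "carry(b5,right)", "robot_in(rmA)"]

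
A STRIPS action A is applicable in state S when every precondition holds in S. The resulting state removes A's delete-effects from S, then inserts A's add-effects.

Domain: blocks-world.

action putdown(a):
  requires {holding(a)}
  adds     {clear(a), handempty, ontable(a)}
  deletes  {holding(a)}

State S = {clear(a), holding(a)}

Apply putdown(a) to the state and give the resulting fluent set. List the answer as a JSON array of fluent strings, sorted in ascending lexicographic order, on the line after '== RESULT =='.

Compute (S \ del) ∪ add:
  pre ⊆ S: {holding(a)} ⊆ S  — applicable
  S \ del = {clear(a)}
  ∪ add   = {clear(a), handempty, ontable(a)}

== RESULT ==
["clear(a)", "handempty", "ontable(a)"]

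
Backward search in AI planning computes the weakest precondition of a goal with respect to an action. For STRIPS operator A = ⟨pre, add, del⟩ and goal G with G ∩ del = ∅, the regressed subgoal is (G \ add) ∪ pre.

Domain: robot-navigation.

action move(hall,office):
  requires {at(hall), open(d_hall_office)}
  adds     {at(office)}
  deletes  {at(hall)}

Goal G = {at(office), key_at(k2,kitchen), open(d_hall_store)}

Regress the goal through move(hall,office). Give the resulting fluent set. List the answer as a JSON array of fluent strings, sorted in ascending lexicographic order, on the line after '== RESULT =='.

Regress:
  G ∩ del = {}  (empty — regression defined)
  G \ add = {at(office), key_at(k2,kitchen), open(d_hall_store)} \ {at(office)} = {key_at(k2,kitchen), open(d_hall_store)}
  ∪ pre   = {key_at(k2,kitchen), open(d_hall_store)} ∪ {at(hall), open(d_hall_office)}
          = {at(hall), key_at(k2,kitchen), open(d_hall_office), open(d_hall_store)}

== RESULT ==
["at(hall)", "key_at(k2,kitchen)", "open(d_hall_office)", "open(d_hall_store)"]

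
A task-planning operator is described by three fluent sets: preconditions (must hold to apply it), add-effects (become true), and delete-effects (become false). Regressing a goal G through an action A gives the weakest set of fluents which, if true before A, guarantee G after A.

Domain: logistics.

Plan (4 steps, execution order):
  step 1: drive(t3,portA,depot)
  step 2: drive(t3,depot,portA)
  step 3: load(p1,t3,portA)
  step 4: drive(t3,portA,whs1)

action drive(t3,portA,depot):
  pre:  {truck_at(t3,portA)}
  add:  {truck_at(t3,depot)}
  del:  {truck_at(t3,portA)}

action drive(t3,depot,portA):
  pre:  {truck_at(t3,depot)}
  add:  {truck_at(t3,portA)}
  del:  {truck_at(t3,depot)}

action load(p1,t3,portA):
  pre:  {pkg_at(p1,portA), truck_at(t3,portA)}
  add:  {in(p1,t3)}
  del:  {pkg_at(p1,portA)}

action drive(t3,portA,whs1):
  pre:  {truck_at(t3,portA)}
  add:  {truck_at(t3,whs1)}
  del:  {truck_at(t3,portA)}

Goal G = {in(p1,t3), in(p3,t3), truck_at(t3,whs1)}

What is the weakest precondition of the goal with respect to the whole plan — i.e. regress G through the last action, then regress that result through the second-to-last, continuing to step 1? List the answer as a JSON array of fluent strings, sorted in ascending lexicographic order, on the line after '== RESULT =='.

Regress step by step:
  through step 4 (drive(t3,portA,whs1)): drop {truck_at(t3,whs1)}, keep {in(p1,t3), in(p3,t3)}, require {truck_at(t3,portA)}
    → {in(p1,t3), in(p3,t3), truck_at(t3,portA)}
  through step 3 (load(p1,t3,portA)): drop {in(p1,t3)}, keep {in(p3,t3), truck_at(t3,portA)}, require {pkg_at(p1,portA), truck_at(t3,portA)}
    → {in(p3,t3), pkg_at(p1,portA), truck_at(t3,portA)}
  through step 2 (drive(t3,depot,portA)): drop {truck_at(t3,portA)}, keep {in(p3,t3), pkg_at(p1,portA)}, require {truck_at(t3,depot)}
    → {in(p3,t3), pkg_at(p1,portA), truck_at(t3,depot)}
  through step 1 (drive(t3,portA,depot)): drop {truck_at(t3,depot)}, keep {in(p3,t3), pkg_at(p1,portA)}, require {truck_at(t3,portA)}
    → {in(p3,t3), pkg_at(p1,portA), truck_at(t3,portA)}

== RESULT ==
["in(p3,t3)", "pkg_at(p1,portA)", "truck_at(t3,portA)"]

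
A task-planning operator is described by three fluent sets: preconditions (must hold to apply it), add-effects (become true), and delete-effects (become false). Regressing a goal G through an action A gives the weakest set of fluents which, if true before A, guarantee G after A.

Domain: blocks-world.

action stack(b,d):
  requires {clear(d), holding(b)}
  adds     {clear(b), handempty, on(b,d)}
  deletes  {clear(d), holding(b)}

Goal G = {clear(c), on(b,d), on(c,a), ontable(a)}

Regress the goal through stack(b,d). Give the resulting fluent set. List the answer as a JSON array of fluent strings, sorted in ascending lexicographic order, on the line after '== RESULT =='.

Regress:
  G ∩ del = {}  (empty — regression defined)
  G \ add = {clear(c), on(b,d), on(c,a), ontable(a)} \ {clear(b), handempty, on(b,d)} = {clear(c), on(c,a), ontable(a)}
  ∪ pre   = {clear(c), on(c,a), ontable(a)} ∪ {clear(d), holding(b)}
          = {clear(c), clear(d), holding(b), on(c,a), ontable(a)}

== RESULT ==
["clear(c)", "clear(d)", "holding(b)", "on(c,a)", "ontable(a)"]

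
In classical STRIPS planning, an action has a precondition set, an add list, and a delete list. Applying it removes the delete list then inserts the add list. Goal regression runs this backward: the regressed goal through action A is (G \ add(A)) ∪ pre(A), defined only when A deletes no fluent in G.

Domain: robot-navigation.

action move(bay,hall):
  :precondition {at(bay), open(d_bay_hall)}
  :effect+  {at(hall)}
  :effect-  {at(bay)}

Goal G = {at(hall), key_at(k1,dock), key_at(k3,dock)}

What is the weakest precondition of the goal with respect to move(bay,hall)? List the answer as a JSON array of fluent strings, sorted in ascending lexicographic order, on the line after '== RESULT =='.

Regress:
  G ∩ del = {}  (empty — regression defined)
  G \ add = {at(hall), key_at(k1,dock), key_at(k3,dock)} \ {at(hall)} = {key_at(k1,dock), key_at(k3,dock)}
  ∪ pre   = {key_at(k1,dock), key_at(k3,dock)} ∪ {at(bay), open(d_bay_hall)}
          = {at(bay), key_at(k1,dock), key_at(k3,dock), open(d_bay_hall)}

== RESULT ==
["at(bay)", "key_at(k1,dock)", "key_at(k3,dock)", "open(d_bay_hall)"]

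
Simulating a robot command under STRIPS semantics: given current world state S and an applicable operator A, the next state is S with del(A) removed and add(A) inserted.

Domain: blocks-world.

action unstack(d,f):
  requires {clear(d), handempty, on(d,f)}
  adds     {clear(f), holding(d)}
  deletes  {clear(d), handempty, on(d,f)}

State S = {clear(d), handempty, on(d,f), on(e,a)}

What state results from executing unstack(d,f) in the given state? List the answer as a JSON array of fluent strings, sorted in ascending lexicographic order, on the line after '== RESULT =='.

Progress:
  pre ⊆ S: {clear(d), handempty, on(d,f)} ⊆ S  — applicable
  S \ del = {on(e,a)}
  ∪ add   = {clear(f), holding(d), on(e,a)}

== RESULT ==
["clear(f)", "holding(d)", "on(e,a)"]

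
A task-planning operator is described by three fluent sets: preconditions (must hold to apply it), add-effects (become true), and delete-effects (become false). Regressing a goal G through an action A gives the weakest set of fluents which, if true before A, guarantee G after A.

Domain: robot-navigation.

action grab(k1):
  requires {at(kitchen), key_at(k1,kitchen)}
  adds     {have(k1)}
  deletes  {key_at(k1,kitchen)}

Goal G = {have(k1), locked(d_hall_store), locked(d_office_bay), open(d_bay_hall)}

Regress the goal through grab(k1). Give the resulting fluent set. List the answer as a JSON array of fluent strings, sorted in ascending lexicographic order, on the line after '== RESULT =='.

Compute (G \ add) ∪ pre:
  G ∩ del = {}  (empty — regression defined)
  G \ add = {have(k1), locked(d_hall_store), locked(d_office_bay), open(d_bay_hall)} \ {have(k1)} = {locked(d_hall_store), locked(d_office_bay), open(d_bay_hall)}
  ∪ pre   = {locked(d_hall_store), locked(d_office_bay), open(d_bay_hall)} ∪ {at(kitchen), key_at(k1,kitchen)}
          = {at(kitchen), key_at(k1,kitchen), locked(d_hall_store), locked(d_office_bay), open(d_bay_hall)}

== RESULT ==
["at(kitchen)", "key_at(k1,kitchen)", "locked(d_hall_store)", "locked(d_office_bay)", "open(d_bay_hall)"]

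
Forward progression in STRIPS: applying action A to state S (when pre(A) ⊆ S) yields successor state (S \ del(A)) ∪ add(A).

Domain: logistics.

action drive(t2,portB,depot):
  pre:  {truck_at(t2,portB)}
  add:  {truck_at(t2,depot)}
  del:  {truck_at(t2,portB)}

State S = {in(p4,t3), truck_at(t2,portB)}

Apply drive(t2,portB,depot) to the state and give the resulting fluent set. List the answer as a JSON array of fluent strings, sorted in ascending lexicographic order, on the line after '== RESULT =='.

Compute (S \ del) ∪ add:
  pre ⊆ S: {truck_at(t2,portB)} ⊆ S  — applicable
  S \ del = {in(p4,t3)}
  ∪ add   = {in(p4,t3), truck_at(t2,depot)}

== RESULT ==
["in(p4,t3)", "truck_at(t2,depot)"]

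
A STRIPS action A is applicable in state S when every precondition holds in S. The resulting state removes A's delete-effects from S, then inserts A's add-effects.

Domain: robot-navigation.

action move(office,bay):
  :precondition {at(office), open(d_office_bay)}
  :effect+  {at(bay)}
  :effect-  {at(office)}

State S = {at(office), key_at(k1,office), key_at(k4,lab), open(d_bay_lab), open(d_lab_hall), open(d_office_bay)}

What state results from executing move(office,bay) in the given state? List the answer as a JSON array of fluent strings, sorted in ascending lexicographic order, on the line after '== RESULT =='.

Progress:
  pre ⊆ S: {at(office), open(d_office_bay)} ⊆ S  — applicable
  S \ del = {key_at(k1,office), key_at(k4,lab), open(d_bay_lab), open(d_lab_hall), open(d_office_bay)}
  ∪ add   = {at(bay), key_at(k1,office), key_at(k4,lab), open(d_bay_lab), open(d_lab_hall), open(d_office_bay)}

== RESULT ==
["at(bay)", "key_at(k1,office)", "key_at(k4,lab)", "open(d_bay_lab)", "open(d_lab_hall)", "open(d_office_bay)"]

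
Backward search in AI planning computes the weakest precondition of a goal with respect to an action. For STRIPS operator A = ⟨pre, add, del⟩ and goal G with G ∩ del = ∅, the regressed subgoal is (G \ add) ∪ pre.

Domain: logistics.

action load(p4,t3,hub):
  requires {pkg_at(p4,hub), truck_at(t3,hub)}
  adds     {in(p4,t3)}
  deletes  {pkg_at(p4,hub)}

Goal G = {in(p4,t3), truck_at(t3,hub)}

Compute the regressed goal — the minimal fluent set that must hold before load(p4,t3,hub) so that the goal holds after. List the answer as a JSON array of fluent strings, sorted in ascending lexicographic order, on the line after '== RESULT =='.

Regress:
  G ∩ del = {}  (empty — regression defined)
  G \ add = {in(p4,t3), truck_at(t3,hub)} \ {in(p4,t3)} = {truck_at(t3,hub)}
  ∪ pre   = {truck_at(t3,hub)} ∪ {pkg_at(p4,hub), truck_at(t3,hub)}
          = {pkg_at(p4,hub), truck_at(t3,hub)}

== RESULT ==
["pkg_at(p4,hub)", "truck_at(t3,hub)"]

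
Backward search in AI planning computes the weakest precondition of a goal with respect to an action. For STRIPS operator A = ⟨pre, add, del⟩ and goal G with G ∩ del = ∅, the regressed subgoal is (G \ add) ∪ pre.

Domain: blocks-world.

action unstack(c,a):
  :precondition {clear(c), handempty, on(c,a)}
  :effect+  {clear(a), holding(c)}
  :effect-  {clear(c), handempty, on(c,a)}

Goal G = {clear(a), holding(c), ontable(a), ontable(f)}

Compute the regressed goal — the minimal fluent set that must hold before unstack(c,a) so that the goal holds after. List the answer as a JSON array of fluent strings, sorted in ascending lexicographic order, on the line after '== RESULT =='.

Regress:
  G ∩ del = {}  (empty — regression defined)
  G \ add = {clear(a), holding(c), ontable(a), ontable(f)} \ {clear(a), holding(c)} = {ontable(a), ontable(f)}
  ∪ pre   = {ontable(a), ontable(f)} ∪ {clear(c), handempty, on(c,a)}
          = {clear(c), handempty, on(c,a), ontable(a), ontable(f)}

== RESULT ==
["clear(c)", "handempty", "on(c,a)", "ontable(a)", "ontable(f)"]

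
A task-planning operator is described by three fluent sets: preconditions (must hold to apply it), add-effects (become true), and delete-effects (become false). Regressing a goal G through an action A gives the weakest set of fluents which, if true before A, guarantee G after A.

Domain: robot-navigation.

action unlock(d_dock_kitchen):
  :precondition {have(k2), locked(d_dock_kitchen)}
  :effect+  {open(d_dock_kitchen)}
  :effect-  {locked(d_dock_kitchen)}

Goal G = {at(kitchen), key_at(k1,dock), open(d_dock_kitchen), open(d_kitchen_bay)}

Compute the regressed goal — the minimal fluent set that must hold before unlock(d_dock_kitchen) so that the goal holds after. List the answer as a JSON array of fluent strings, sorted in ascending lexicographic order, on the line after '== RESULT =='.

Regress:
  G ∩ del = {}  (empty — regression defined)
  G \ add = {at(kitchen), key_at(k1,dock), open(d_dock_kitchen), open(d_kitchen_bay)} \ {open(d_dock_kitchen)} = {at(kitchen), key_at(k1,dock), open(d_kitchen_bay)}
  ∪ pre   = {at(kitchen), key_at(k1,dock), open(d_kitchen_bay)} ∪ {have(k2), locked(d_dock_kitchen)}
          = {at(kitchen), have(k2), key_at(k1,dock), locked(d_dock_kitchen), open(d_kitchen_bay)}

== RESULT ==
["at(kitchen)", "have(k2)", "key_at(k1,dock)", "locked(d_dock_kitchen)", "open(d_kitchen_bay)"]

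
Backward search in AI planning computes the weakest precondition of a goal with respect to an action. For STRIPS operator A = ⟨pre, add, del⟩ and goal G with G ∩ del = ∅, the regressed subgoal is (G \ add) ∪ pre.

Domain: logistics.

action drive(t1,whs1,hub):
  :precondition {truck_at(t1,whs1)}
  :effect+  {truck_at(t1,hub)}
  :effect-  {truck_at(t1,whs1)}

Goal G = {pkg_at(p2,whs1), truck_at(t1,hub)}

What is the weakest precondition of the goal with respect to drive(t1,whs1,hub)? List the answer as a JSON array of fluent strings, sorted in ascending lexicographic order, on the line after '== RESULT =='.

Regress:
  G ∩ del = {}  (empty — regression defined)
  G \ add = {pkg_at(p2,whs1), truck_at(t1,hub)} \ {truck_at(t1,hub)} = {pkg_at(p2,whs1)}
  ∪ pre   = {pkg_at(p2,whs1)} ∪ {truck_at(t1,whs1)}
          = {pkg_at(p2,whs1), truck_at(t1,whs1)}

== RESULT ==
["pkg_at(p2,whs1)", "truck_at(t1,whs1)"]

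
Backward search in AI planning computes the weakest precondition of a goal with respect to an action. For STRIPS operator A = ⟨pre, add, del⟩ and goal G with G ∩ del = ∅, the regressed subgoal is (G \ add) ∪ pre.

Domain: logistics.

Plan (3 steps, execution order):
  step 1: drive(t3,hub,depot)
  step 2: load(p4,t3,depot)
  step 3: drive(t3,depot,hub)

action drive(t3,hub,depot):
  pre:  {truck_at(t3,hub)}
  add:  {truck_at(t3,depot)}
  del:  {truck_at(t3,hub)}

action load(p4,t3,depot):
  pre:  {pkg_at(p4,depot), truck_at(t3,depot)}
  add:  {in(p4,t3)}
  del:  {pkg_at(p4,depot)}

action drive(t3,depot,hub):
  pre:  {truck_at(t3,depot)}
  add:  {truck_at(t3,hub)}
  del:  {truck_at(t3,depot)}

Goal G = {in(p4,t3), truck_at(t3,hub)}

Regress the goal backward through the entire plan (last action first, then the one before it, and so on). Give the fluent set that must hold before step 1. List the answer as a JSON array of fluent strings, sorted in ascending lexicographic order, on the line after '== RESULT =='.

Work backward from the goal:
  through step 3 (drive(t3,depot,hub)): drop {truck_at(t3,hub)}, keep {in(p4,t3)}, require {truck_at(t3,depot)}
    → {in(p4,t3), truck_at(t3,depot)}
  through step 2 (load(p4,t3,depot)): drop {in(p4,t3)}, keep {truck_at(t3,depot)}, require {pkg_at(p4,depot), truck_at(t3,depot)}
    → {pkg_at(p4,depot), truck_at(t3,depot)}
  through step 1 (drive(t3,hub,depot)): drop {truck_at(t3,depot)}, keep {pkg_at(p4,depot)}, require {truck_at(t3,hub)}
    → {pkg_at(p4,depot), truck_at(t3,hub)}

== RESULT ==
["pkg_at(p4,depot)", "truck_at(t3,hub)"]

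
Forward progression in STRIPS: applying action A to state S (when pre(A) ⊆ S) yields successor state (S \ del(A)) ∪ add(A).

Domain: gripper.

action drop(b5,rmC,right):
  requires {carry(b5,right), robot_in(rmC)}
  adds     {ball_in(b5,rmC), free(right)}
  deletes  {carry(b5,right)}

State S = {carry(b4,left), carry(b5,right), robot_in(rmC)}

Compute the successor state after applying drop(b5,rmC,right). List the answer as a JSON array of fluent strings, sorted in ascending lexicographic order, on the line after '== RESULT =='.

Compute (S \ del) ∪ add:
  pre ⊆ S: {carry(b5,right), robot_in(rmC)} ⊆ S  — applicable
  S \ del = {carry(b4,left), robot_in(rmC)}
  ∪ add   = {ball_in(b5,rmC), carry(b4,left), free(right), robot_in(rmC)}

== RESULT ==
["ball_in(b5,rmC)", "carry(b4,left)", "free(right)", "robot_in(rmC)"]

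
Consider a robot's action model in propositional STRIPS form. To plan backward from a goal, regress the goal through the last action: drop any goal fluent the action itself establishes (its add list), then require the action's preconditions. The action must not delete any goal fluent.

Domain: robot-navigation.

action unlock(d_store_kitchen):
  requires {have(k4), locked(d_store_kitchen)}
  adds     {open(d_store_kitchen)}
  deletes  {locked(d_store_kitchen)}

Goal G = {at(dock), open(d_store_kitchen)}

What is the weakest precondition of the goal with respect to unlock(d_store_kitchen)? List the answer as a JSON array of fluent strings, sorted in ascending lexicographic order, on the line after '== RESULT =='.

Compute (G \ add) ∪ pre:
  G ∩ del = {}  (empty — regression defined)
  G \ add = {at(dock), open(d_store_kitchen)} \ {open(d_store_kitchen)} = {at(dock)}
  ∪ pre   = {at(dock)} ∪ {have(k4), locked(d_store_kitchen)}
          = {at(dock), have(k4), locked(d_store_kitchen)}

== RESULT ==
["at(dock)", "have(k4)", "locked(d_store_kitchen)"]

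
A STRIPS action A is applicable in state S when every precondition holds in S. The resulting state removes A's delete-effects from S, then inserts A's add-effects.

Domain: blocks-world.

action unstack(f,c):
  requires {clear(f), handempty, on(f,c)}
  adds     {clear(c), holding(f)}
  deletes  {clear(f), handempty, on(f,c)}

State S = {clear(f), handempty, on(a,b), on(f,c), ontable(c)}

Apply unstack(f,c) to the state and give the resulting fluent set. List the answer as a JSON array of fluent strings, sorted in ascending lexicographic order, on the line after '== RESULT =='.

Progress:
  pre ⊆ S: {clear(f), handempty, on(f,c)} ⊆ S  — applicable
  S \ del = {on(a,b), ontable(c)}
  ∪ add   = {clear(c), holding(f), on(a,b), ontable(c)}

== RESULT ==
["clear(c)", "holding(f)", "on(a,b)", "ontable(c)"]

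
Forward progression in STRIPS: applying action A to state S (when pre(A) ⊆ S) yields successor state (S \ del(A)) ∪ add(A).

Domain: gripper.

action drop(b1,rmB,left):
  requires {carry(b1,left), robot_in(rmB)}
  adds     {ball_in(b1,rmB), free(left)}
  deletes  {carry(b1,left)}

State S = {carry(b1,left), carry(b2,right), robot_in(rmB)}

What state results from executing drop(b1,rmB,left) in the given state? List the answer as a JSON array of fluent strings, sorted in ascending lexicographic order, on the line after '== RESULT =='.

Compute (S \ del) ∪ add:
  pre ⊆ S: {carry(b1,left), robot_in(rmB)} ⊆ S  — applicable
  S \ del = {carry(b2,right), robot_in(rmB)}
  ∪ add   = {ball_in(b1,rmB), carry(b2,right), free(left), robot_in(rmB)}

== RESULT ==
["ball_in(b1,rmB)", "carry(b2,right)", "free(left)", "robot_in(rmB)"]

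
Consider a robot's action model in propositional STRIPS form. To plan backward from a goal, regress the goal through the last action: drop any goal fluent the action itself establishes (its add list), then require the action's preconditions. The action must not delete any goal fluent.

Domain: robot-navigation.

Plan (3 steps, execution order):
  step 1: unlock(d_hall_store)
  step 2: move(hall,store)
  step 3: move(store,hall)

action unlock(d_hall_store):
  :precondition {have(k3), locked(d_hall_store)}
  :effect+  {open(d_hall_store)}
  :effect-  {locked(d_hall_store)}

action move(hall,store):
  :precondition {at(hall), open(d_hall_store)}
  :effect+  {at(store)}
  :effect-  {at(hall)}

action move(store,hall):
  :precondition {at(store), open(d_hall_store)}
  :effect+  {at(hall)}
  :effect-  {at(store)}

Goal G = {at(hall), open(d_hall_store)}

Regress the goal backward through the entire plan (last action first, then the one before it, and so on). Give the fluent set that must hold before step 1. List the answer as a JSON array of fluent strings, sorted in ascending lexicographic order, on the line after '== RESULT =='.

Work backward from the goal:
  through step 3 (move(store,hall)): drop {at(hall)}, keep {open(d_hall_store)}, require {at(store), open(d_hall_store)}
    → {at(store), open(d_hall_store)}
  through step 2 (move(hall,store)): drop {at(store)}, keep {open(d_hall_store)}, require {at(hall), open(d_hall_store)}
    → {at(hall), open(d_hall_store)}
  through step 1 (unlock(d_hall_store)): drop {open(d_hall_store)}, keep {at(hall)}, require {have(k3), locked(d_hall_store)}
    → {at(hall), have(k3), locked(d_hall_store)}

== RESULT ==
["at(hall)", "have(k3)", "locked(d_hall_store)"]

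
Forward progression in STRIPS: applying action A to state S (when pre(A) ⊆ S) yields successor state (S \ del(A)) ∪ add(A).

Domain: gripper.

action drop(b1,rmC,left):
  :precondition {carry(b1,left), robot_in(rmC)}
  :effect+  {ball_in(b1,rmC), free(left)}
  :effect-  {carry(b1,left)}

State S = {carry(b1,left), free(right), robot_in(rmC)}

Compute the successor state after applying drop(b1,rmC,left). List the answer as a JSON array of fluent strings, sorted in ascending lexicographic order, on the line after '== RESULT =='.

Progress:
  pre ⊆ S: {carry(b1,left), robot_in(rmC)} ⊆ S  — applicable
  S \ del = {free(right), robot_in(rmC)}
  ∪ add   = {ball_in(b1,rmC), free(left), free(right), robot_in(rmC)}

== RESULT ==
["ball_in(b1,rmC)", "free(left)", "free(right)", "robot_in(rmC)"]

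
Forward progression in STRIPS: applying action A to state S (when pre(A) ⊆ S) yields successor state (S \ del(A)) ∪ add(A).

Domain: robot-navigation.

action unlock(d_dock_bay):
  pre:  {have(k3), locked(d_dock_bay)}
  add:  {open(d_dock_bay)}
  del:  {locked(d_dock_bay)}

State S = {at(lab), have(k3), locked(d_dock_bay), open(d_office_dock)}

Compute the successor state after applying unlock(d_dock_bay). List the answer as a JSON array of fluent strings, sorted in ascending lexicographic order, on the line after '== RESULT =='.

Compute (S \ del) ∪ add:
  pre ⊆ S: {have(k3), locked(d_dock_bay)} ⊆ S  — applicable
  S \ del = {at(lab), have(k3), open(d_office_dock)}
  ∪ add   = {at(lab), have(k3), open(d_dock_bay), open(d_office_dock)}

== RESULT ==
["at(lab)", "have(k3)", "open(d_dock_bay)", "open(d_office_dock)"]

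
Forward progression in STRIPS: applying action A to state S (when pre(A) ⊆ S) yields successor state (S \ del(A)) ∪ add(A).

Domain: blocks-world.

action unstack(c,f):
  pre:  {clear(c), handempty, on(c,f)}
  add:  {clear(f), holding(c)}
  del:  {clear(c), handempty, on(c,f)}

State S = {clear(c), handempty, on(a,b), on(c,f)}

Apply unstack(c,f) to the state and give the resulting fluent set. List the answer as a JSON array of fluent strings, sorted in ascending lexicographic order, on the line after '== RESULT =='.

Compute (S \ del) ∪ add:
  pre ⊆ S: {clear(c), handempty, on(c,f)} ⊆ S  — applicable
  S \ del = {on(a,b)}
  ∪ add   = {clear(f), holding(c), on(a,b)}

== RESULT ==
["clear(f)", "holding(c)", "on(a,b)"]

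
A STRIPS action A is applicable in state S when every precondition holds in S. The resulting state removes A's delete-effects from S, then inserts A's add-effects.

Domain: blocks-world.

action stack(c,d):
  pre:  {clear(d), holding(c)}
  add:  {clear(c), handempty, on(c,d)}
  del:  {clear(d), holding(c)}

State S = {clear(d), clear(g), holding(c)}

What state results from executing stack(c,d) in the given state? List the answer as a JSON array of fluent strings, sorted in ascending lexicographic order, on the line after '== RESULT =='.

Progress:
  pre ⊆ S: {clear(d), holding(c)} ⊆ S  — applicable
  S \ del = {clear(g)}
  ∪ add   = {clear(c), clear(g), handempty, on(c,d)}

== RESULT ==
["clear(c)", "clear(g)", "handempty", "on(c,d)"]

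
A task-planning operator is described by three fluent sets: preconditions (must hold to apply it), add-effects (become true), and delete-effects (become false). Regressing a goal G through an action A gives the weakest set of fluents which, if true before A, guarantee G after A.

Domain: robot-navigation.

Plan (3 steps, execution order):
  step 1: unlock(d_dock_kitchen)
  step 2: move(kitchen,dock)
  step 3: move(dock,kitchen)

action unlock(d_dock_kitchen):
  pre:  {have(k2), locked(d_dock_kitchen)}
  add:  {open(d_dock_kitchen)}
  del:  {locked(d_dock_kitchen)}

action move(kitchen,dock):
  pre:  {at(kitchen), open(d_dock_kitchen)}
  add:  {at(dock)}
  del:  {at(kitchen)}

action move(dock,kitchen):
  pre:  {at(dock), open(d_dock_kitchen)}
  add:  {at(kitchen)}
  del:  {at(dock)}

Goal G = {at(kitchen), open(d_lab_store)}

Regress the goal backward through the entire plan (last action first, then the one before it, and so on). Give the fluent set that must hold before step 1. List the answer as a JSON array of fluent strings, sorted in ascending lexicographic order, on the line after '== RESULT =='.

Work backward from the goal:
  through step 3 (move(dock,kitchen)): drop {at(kitchen)}, keep {open(d_lab_store)}, require {at(dock), open(d_dock_kitchen)}
    → {at(dock), open(d_dock_kitchen), open(d_lab_store)}
  through step 2 (move(kitchen,dock)): drop {at(dock)}, keep {open(d_dock_kitchen), open(d_lab_store)}, require {at(kitchen), open(d_dock_kitchen)}
    → {at(kitchen), open(d_dock_kitchen), open(d_lab_store)}
  through step 1 (unlock(d_dock_kitchen)): drop {open(d_dock_kitchen)}, keep {at(kitchen), open(d_lab_store)}, require {have(k2), locked(d_dock_kitchen)}
    → {at(kitchen), have(k2), locked(d_dock_kitchen), open(d_lab_store)}

== RESULT ==
["at(kitchen)", "have(k2)", "locked(d_dock_kitchen)", "open(d_lab_store)"]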